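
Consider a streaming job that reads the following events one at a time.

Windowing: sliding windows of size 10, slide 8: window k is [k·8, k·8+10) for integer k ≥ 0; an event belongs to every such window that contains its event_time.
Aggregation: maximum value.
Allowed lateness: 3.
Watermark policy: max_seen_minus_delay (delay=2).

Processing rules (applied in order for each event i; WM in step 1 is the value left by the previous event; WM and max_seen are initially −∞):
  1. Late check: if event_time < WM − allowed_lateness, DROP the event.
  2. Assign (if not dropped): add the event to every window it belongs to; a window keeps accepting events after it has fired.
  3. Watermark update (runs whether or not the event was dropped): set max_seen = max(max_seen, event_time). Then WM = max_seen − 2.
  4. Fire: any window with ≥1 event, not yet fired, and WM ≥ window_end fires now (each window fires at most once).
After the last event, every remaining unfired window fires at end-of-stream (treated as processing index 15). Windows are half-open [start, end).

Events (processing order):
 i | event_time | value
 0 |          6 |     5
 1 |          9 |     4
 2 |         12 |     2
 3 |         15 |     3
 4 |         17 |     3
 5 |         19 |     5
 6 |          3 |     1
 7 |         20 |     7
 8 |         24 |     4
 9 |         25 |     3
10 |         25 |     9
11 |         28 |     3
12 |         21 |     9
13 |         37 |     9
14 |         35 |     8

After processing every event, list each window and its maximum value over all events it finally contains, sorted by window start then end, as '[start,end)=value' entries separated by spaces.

[0,10)=5 [8,18)=4 [16,26)=9 [24,34)=9 [32,42)=9

i=0 t=6 v=5: → [0,10); WM=4
i=1 t=9 v=4: → [8,18),[0,10); WM=7
i=2 t=12 v=2: → [8,18); WM=10; [0,10) fires=5
i=3 t=15 v=3: → [8,18); WM=13
i=4 t=17 v=3: → [16,26),[8,18); WM=15
i=5 t=19 v=5: → [16,26); WM=17
i=6 t=3 v=1: DROP (t<17-3); WM=17
i=7 t=20 v=7: → [16,26); WM=18; [8,18) fires=4
i=8 t=24 v=4: → [24,34),[16,26); WM=22
i=9 t=25 v=3: → [24,34),[16,26); WM=23
i=10 t=25 v=9: → [24,34),[16,26); WM=23
i=11 t=28 v=3: → [24,34); WM=26; [16,26) fires=9
i=12 t=21 v=9: DROP (t<26-3); WM=26
i=13 t=37 v=9: → [32,42); WM=35; [24,34) fires=9
i=14 t=35 v=8: → [32,42); WM=35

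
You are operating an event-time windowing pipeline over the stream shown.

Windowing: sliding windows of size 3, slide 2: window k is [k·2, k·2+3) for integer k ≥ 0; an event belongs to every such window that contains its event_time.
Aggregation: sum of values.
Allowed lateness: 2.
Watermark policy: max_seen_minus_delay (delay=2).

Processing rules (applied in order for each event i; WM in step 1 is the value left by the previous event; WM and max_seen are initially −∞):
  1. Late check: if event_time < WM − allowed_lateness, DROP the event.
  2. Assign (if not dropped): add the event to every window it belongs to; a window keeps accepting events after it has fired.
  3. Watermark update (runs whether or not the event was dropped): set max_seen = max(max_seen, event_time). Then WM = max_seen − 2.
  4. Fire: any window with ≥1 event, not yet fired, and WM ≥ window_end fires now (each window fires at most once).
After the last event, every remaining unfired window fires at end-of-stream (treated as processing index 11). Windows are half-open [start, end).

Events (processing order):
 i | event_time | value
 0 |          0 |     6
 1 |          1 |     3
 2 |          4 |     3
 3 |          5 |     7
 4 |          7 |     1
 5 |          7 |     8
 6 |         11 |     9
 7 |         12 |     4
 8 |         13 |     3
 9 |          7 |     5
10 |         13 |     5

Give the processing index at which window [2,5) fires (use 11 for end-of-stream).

i=0 t=0 v=6: → [0,3); WM=-2
i=1 t=1 v=3: → [0,3); WM=-1
i=2 t=4 v=3: → [4,7),[2,5); WM=2
i=3 t=5 v=7: → [4,7); WM=3; [0,3) fires=9
i=4 t=7 v=1: → [6,9); WM=5; [2,5) fires=3
i=5 t=7 v=8: → [6,9); WM=5
i=6 t=11 v=9: → [10,13); WM=9; [4,7) fires=10 [6,9) fires=9
i=7 t=12 v=4: → [12,15),[10,13); WM=10
i=8 t=13 v=3: → [12,15); WM=11
i=9 t=7 v=5: DROP (t<11-2); WM=11
i=10 t=13 v=5: → [12,15); WM=11

4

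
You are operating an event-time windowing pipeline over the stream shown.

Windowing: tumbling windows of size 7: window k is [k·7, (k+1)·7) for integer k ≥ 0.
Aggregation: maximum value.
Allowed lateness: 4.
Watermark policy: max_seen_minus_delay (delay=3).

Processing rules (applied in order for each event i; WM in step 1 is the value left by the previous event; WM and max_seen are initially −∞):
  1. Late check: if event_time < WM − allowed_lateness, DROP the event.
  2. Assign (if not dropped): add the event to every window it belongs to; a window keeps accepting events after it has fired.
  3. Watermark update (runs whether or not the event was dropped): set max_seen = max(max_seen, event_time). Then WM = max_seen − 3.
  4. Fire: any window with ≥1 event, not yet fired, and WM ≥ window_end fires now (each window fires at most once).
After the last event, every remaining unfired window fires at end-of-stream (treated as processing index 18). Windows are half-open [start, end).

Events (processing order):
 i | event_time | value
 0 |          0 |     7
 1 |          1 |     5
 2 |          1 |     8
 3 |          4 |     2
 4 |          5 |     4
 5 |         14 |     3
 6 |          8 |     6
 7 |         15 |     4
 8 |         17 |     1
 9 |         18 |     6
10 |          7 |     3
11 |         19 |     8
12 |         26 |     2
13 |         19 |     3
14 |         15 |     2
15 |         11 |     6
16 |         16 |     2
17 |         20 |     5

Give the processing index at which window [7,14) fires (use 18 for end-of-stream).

8

i=0 t=0 v=7: → [0,7); WM=-3
i=1 t=1 v=5: → [0,7); WM=-2
i=2 t=1 v=8: → [0,7); WM=-2
i=3 t=4 v=2: → [0,7); WM=1
i=4 t=5 v=4: → [0,7); WM=2
i=5 t=14 v=3: → [14,21); WM=11; [0,7) fires=8
i=6 t=8 v=6: → [7,14); WM=11
i=7 t=15 v=4: → [14,21); WM=12
i=8 t=17 v=1: → [14,21); WM=14; [7,14) fires=6
i=9 t=18 v=6: → [14,21); WM=15
i=10 t=7 v=3: DROP (t<15-4); WM=15
i=11 t=19 v=8: → [14,21); WM=16
i=12 t=26 v=2: → [21,28); WM=23; [14,21) fires=8
i=13 t=19 v=3: → [14,21); WM=23
i=14 t=15 v=2: DROP (t<23-4); WM=23
i=15 t=11 v=6: DROP (t<23-4); WM=23
i=16 t=16 v=2: DROP (t<23-4); WM=23
i=17 t=20 v=5: → [14,21); WM=23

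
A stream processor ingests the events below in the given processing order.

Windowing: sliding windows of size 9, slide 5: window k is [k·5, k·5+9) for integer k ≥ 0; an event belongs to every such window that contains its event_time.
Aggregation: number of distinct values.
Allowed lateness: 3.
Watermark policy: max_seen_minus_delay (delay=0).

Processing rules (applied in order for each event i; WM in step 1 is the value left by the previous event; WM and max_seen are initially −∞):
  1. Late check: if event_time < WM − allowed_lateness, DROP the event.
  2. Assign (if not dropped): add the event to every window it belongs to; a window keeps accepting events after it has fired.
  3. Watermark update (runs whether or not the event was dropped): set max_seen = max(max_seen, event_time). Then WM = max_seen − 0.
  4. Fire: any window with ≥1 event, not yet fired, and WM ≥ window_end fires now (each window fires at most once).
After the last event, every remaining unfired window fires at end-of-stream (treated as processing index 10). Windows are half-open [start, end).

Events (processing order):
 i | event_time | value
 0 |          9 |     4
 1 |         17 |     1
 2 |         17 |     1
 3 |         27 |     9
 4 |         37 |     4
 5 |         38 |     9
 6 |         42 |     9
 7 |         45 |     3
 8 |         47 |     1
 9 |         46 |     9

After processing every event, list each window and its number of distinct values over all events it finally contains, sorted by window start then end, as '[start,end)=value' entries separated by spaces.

[5,14)=1 [10,19)=1 [15,24)=1 [20,29)=1 [25,34)=1 [30,39)=2 [35,44)=2 [40,49)=3 [45,54)=3

i=0 t=9 v=4: → [5,14); WM=9
i=1 t=17 v=1: → [15,24),[10,19); WM=17; [5,14) fires=1
i=2 t=17 v=1: → [15,24),[10,19); WM=17
i=3 t=27 v=9: → [25,34),[20,29); WM=27; [10,19) fires=1 [15,24) fires=1
i=4 t=37 v=4: → [35,44),[30,39); WM=37; [20,29) fires=1 [25,34) fires=1
i=5 t=38 v=9: → [35,44),[30,39); WM=38
i=6 t=42 v=9: → [40,49),[35,44); WM=42; [30,39) fires=2
i=7 t=45 v=3: → [45,54),[40,49); WM=45; [35,44) fires=2
i=8 t=47 v=1: → [45,54),[40,49); WM=47
i=9 t=46 v=9: → [45,54),[40,49); WM=47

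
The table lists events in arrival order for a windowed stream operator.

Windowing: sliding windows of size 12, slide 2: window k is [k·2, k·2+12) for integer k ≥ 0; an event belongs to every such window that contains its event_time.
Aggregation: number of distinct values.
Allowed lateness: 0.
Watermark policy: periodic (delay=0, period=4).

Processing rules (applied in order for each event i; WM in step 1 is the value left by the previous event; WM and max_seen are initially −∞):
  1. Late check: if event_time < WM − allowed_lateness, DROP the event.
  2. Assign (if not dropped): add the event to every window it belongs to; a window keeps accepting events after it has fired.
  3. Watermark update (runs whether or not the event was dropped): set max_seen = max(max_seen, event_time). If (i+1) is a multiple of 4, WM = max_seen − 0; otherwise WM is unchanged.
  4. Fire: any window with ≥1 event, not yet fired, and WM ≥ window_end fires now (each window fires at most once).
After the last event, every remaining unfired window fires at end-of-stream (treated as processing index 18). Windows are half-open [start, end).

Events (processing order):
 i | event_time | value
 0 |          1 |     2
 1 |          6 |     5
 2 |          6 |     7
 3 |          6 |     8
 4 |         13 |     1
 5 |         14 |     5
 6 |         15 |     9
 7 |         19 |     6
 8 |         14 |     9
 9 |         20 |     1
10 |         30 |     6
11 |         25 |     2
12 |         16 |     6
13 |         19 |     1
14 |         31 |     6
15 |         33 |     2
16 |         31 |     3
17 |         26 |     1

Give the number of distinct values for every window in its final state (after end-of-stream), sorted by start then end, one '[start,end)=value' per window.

[0,12)=4 [2,14)=4 [4,16)=5 [6,18)=5 [8,20)=4 [10,22)=4 [12,24)=4 [14,26)=5 [16,28)=3 [18,30)=3 [20,32)=3 [22,34)=2 [24,36)=2 [26,38)=2 [28,40)=2 [30,42)=2 [32,44)=1

i=0 t=1 v=2: → [0,12); WM=−∞
i=1 t=6 v=5: → [6,18),[4,16),[2,14),[0,12); WM=−∞
i=2 t=6 v=7: → [6,18),[4,16),[2,14),[0,12); WM=−∞
i=3 t=6 v=8: → [6,18),[4,16),[2,14),[0,12); WM=6
i=4 t=13 v=1: → [12,24),[10,22),[8,20),[6,18),[4,16),[2,14); WM=6
i=5 t=14 v=5: → [14,26),[12,24),[10,22),[8,20),[6,18),[4,16); WM=6
i=6 t=15 v=9: → [14,26),[12,24),[10,22),[8,20),[6,18),[4,16); WM=6
i=7 t=19 v=6: → [18,30),[16,28),[14,26),[12,24),[10,22),[8,20); WM=19; [0,12) fires=4 [2,14) fires=4 [4,16) fires=5 [6,18) fires=5
i=8 t=14 v=9: DROP (t<19-0); WM=19
i=9 t=20 v=1: → [20,32),[18,30),[16,28),[14,26),[12,24),[10,22); WM=19
i=10 t=30 v=6: → [30,42),[28,40),[26,38),[24,36),[22,34),[20,32); WM=19
i=11 t=25 v=2: → [24,36),[22,34),[20,32),[18,30),[16,28),[14,26); WM=30; [8,20) fires=4 [10,22) fires=4 [12,24) fires=4 [14,26) fires=5 [16,28) fires=3 [18,30) fires=3
i=12 t=16 v=6: DROP (t<30-0); WM=30
i=13 t=19 v=1: DROP (t<30-0); WM=30
i=14 t=31 v=6: → [30,42),[28,40),[26,38),[24,36),[22,34),[20,32); WM=30
i=15 t=33 v=2: → [32,44),[30,42),[28,40),[26,38),[24,36),[22,34); WM=33; [20,32) fires=3
i=16 t=31 v=3: DROP (t<33-0); WM=33
i=17 t=26 v=1: DROP (t<33-0); WM=33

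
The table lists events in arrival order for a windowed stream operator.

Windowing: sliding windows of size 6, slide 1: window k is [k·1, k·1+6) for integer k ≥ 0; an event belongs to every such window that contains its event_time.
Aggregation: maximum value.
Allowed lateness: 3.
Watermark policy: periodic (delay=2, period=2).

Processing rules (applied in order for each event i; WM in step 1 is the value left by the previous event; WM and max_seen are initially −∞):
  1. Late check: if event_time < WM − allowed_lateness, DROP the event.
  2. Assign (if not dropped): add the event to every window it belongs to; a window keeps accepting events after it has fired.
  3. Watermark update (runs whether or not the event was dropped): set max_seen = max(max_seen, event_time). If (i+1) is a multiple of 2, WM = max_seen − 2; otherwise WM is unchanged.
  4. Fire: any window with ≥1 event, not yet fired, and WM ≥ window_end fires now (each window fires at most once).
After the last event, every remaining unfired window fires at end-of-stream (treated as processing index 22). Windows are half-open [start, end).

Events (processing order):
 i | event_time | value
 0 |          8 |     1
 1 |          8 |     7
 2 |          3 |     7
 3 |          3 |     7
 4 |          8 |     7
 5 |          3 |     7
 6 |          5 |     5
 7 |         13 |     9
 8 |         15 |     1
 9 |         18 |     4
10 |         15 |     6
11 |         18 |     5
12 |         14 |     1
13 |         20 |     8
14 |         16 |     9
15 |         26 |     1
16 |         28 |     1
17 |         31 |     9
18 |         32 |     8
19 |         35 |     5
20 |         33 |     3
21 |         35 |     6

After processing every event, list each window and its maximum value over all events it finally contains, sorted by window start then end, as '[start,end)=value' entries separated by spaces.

i=0 t=8 v=1: → [8,14),[7,13),[6,12),[5,11),[4,10),[3,9); WM=−∞
i=1 t=8 v=7: → [8,14),[7,13),[6,12),[5,11),[4,10),[3,9); WM=6
i=2 t=3 v=7: → [3,9),[2,8),[1,7),[0,6); WM=6; [0,6) fires=7
i=3 t=3 v=7: → [3,9),[2,8),[1,7),[0,6); WM=6
i=4 t=8 v=7: → [8,14),[7,13),[6,12),[5,11),[4,10),[3,9); WM=6
i=5 t=3 v=7: → [3,9),[2,8),[1,7),[0,6); WM=6
i=6 t=5 v=5: → [5,11),[4,10),[3,9),[2,8),[1,7),[0,6); WM=6
i=7 t=13 v=9: → [13,19),[12,18),[11,17),[10,16),[9,15),[8,14); WM=11; [1,7) fires=7 [2,8) fires=7 [3,9) fires=7 [4,10) fires=7 [5,11) fires=7
i=8 t=15 v=1: → [15,21),[14,20),[13,19),[12,18),[11,17),[10,16); WM=11
i=9 t=18 v=4: → [18,24),[17,23),[16,22),[15,21),[14,20),[13,19); WM=16; [6,12) fires=7 [7,13) fires=7 [8,14) fires=9 [9,15) fires=9 [10,16) fires=9
i=10 t=15 v=6: → [15,21),[14,20),[13,19),[12,18),[11,17),[10,16); WM=16
i=11 t=18 v=5: → [18,24),[17,23),[16,22),[15,21),[14,20),[13,19); WM=16
i=12 t=14 v=1: → [14,20),[13,19),[12,18),[11,17),[10,16),[9,15); WM=16
i=13 t=20 v=8: → [20,26),[19,25),[18,24),[17,23),[16,22),[15,21); WM=18; [11,17) fires=9 [12,18) fires=9
i=14 t=16 v=9: → [16,22),[15,21),[14,20),[13,19),[12,18),[11,17); WM=18
i=15 t=26 v=1: → [26,32),[25,31),[24,30),[23,29),[22,28),[21,27); WM=24; [13,19) fires=9 [14,20) fires=9 [15,21) fires=9 [16,22) fires=9 [17,23) fires=8 [18,24) fires=8
i=16 t=28 v=1: → [28,34),[27,33),[26,32),[25,31),[24,30),[23,29); WM=24
i=17 t=31 v=9: → [31,37),[30,36),[29,35),[28,34),[27,33),[26,32); WM=29; [19,25) fires=8 [20,26) fires=8 [21,27) fires=1 [22,28) fires=1 [23,29) fires=1
i=18 t=32 v=8: → [32,38),[31,37),[30,36),[29,35),[28,34),[27,33); WM=29
i=19 t=35 v=5: → [35,41),[34,40),[33,39),[32,38),[31,37),[30,36); WM=33; [24,30) fires=1 [25,31) fires=1 [26,32) fires=9 [27,33) fires=9
i=20 t=33 v=3: → [33,39),[32,38),[31,37),[30,36),[29,35),[28,34); WM=33
i=21 t=35 v=6: → [35,41),[34,40),[33,39),[32,38),[31,37),[30,36); WM=33

[0,6)=7 [1,7)=7 [2,8)=7 [3,9)=7 [4,10)=7 [5,11)=7 [6,12)=7 [7,13)=7 [8,14)=9 [9,15)=9 [10,16)=9 [11,17)=9 [12,18)=9 [13,19)=9 [14,20)=9 [15,21)=9 [16,22)=9 [17,23)=8 [18,24)=8 [19,25)=8 [20,26)=8 [21,27)=1 [22,28)=1 [23,29)=1 [24,30)=1 [25,31)=1 [26,32)=9 [27,33)=9 [28,34)=9 [29,35)=9 [30,36)=9 [31,37)=9 [32,38)=8 [33,39)=6 [34,40)=6 [35,41)=6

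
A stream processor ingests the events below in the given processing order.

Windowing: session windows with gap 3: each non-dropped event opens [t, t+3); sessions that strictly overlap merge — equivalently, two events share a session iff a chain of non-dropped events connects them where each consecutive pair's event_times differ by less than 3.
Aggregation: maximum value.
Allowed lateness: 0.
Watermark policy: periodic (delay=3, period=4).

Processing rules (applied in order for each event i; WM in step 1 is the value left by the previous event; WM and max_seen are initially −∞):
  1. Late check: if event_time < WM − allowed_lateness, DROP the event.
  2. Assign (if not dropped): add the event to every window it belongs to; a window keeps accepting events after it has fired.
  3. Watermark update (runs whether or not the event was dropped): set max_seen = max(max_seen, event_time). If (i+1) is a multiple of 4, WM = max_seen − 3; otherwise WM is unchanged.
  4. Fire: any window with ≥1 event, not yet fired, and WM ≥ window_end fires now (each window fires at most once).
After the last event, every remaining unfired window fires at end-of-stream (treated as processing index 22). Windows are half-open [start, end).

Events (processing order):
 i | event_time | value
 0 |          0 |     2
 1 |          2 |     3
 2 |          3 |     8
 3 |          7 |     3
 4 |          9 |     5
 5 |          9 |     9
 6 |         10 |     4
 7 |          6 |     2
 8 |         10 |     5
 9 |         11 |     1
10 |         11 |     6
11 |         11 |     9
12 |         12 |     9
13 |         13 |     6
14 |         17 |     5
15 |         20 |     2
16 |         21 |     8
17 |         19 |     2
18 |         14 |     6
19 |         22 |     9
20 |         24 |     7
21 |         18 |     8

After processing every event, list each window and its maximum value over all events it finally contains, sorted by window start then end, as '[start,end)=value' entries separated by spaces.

i=0 t=0 v=2: → [0,3); WM=−∞
i=1 t=2 v=3: → [0,5); WM=−∞
i=2 t=3 v=8: → [0,6); WM=−∞
i=3 t=7 v=3: → [7,10); WM=4
i=4 t=9 v=5: → [7,12); WM=4
i=5 t=9 v=9: → [7,12); WM=4
i=6 t=10 v=4: → [7,13); WM=4
i=7 t=6 v=2: → [6,13); WM=7
i=8 t=10 v=5: → [6,13); WM=7
i=9 t=11 v=1: → [6,14); WM=7
i=10 t=11 v=6: → [6,14); WM=7
i=11 t=11 v=9: → [6,14); WM=8
i=12 t=12 v=9: → [6,15); WM=8
i=13 t=13 v=6: → [6,16); WM=8
i=14 t=17 v=5: → [17,20); WM=8
i=15 t=20 v=2: → [20,23); WM=17
i=16 t=21 v=8: → [20,24); WM=17
i=17 t=19 v=2: → [17,24); WM=17
i=18 t=14 v=6: DROP (t<17-0); WM=17
i=19 t=22 v=9: → [17,25); WM=19
i=20 t=24 v=7: → [17,27); WM=19
i=21 t=18 v=8: DROP (t<19-0); WM=19

[0,6)=8 [6,16)=9 [17,27)=9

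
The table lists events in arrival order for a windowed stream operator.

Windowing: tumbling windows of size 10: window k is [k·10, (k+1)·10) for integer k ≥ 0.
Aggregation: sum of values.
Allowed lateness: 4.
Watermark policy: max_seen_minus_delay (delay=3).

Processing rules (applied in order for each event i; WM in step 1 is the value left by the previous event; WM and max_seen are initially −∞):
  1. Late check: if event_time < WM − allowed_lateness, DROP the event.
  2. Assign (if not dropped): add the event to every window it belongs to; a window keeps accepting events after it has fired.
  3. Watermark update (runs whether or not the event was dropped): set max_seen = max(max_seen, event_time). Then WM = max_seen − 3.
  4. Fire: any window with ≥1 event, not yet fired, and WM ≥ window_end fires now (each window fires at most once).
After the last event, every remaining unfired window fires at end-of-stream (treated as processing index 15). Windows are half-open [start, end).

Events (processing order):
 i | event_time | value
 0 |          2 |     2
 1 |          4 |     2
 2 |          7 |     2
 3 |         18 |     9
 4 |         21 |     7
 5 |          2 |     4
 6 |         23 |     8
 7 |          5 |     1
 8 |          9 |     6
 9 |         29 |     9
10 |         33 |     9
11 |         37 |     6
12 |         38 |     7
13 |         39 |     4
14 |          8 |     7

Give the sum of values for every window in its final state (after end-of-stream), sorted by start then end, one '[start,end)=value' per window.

i=0 t=2 v=2: → [0,10); WM=-1
i=1 t=4 v=2: → [0,10); WM=1
i=2 t=7 v=2: → [0,10); WM=4
i=3 t=18 v=9: → [10,20); WM=15; [0,10) fires=6
i=4 t=21 v=7: → [20,30); WM=18
i=5 t=2 v=4: DROP (t<18-4); WM=18
i=6 t=23 v=8: → [20,30); WM=20; [10,20) fires=9
i=7 t=5 v=1: DROP (t<20-4); WM=20
i=8 t=9 v=6: DROP (t<20-4); WM=20
i=9 t=29 v=9: → [20,30); WM=26
i=10 t=33 v=9: → [30,40); WM=30; [20,30) fires=24
i=11 t=37 v=6: → [30,40); WM=34
i=12 t=38 v=7: → [30,40); WM=35
i=13 t=39 v=4: → [30,40); WM=36
i=14 t=8 v=7: DROP (t<36-4); WM=36

[0,10)=6 [10,20)=9 [20,30)=24 [30,40)=26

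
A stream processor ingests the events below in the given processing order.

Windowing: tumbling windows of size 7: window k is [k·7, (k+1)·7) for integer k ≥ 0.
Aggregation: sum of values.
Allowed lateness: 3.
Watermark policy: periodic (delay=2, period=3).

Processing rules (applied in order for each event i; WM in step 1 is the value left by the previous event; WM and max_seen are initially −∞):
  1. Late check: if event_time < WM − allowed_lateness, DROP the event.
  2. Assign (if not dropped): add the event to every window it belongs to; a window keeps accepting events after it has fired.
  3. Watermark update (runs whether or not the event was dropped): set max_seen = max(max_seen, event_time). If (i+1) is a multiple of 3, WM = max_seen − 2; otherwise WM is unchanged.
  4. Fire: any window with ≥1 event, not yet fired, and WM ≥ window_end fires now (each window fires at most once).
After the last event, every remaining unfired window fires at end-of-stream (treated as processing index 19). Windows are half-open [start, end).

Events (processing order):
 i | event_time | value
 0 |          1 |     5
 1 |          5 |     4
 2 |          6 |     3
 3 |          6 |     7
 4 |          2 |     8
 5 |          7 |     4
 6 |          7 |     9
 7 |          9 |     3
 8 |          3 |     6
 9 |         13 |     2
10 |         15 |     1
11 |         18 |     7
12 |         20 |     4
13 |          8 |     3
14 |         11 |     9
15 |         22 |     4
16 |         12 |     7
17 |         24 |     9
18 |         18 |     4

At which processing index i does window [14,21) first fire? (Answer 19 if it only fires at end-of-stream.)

i=0 t=1 v=5: → [0,7); WM=−∞
i=1 t=5 v=4: → [0,7); WM=−∞
i=2 t=6 v=3: → [0,7); WM=4
i=3 t=6 v=7: → [0,7); WM=4
i=4 t=2 v=8: → [0,7); WM=4
i=5 t=7 v=4: → [7,14); WM=5
i=6 t=7 v=9: → [7,14); WM=5
i=7 t=9 v=3: → [7,14); WM=5
i=8 t=3 v=6: → [0,7); WM=7; [0,7) fires=33
i=9 t=13 v=2: → [7,14); WM=7
i=10 t=15 v=1: → [14,21); WM=7
i=11 t=18 v=7: → [14,21); WM=16; [7,14) fires=18
i=12 t=20 v=4: → [14,21); WM=16
i=13 t=8 v=3: DROP (t<16-3); WM=16
i=14 t=11 v=9: DROP (t<16-3); WM=18
i=15 t=22 v=4: → [21,28); WM=18
i=16 t=12 v=7: DROP (t<18-3); WM=18
i=17 t=24 v=9: → [21,28); WM=22; [14,21) fires=12
i=18 t=18 v=4: DROP (t<22-3); WM=22

17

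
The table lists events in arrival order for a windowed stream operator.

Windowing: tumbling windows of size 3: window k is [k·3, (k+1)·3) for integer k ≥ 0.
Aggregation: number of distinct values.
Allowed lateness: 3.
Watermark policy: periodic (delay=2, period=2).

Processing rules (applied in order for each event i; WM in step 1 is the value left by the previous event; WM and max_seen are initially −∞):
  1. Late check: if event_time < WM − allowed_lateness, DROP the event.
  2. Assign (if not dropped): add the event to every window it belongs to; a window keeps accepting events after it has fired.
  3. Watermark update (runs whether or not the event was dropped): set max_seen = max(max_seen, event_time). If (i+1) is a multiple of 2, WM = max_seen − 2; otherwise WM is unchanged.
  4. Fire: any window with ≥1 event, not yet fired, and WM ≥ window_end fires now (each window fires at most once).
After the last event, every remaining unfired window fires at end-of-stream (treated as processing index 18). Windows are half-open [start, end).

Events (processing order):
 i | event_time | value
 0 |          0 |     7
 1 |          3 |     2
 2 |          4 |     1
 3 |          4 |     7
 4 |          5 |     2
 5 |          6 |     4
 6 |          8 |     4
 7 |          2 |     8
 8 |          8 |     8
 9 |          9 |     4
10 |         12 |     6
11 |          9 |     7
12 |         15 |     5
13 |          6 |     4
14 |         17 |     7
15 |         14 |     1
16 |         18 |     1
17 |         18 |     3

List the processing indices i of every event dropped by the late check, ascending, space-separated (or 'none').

i=0 t=0 v=7: → [0,3); WM=−∞
i=1 t=3 v=2: → [3,6); WM=1
i=2 t=4 v=1: → [3,6); WM=1
i=3 t=4 v=7: → [3,6); WM=2
i=4 t=5 v=2: → [3,6); WM=2
i=5 t=6 v=4: → [6,9); WM=4; [0,3) fires=1
i=6 t=8 v=4: → [6,9); WM=4
i=7 t=2 v=8: → [0,3); WM=6; [3,6) fires=3
i=8 t=8 v=8: → [6,9); WM=6
i=9 t=9 v=4: → [9,12); WM=7
i=10 t=12 v=6: → [12,15); WM=7
i=11 t=9 v=7: → [9,12); WM=10; [6,9) fires=2
i=12 t=15 v=5: → [15,18); WM=10
i=13 t=6 v=4: DROP (t<10-3); WM=13; [9,12) fires=2
i=14 t=17 v=7: → [15,18); WM=13
i=15 t=14 v=1: → [12,15); WM=15; [12,15) fires=2
i=16 t=18 v=1: → [18,21); WM=15
i=17 t=18 v=3: → [18,21); WM=16

13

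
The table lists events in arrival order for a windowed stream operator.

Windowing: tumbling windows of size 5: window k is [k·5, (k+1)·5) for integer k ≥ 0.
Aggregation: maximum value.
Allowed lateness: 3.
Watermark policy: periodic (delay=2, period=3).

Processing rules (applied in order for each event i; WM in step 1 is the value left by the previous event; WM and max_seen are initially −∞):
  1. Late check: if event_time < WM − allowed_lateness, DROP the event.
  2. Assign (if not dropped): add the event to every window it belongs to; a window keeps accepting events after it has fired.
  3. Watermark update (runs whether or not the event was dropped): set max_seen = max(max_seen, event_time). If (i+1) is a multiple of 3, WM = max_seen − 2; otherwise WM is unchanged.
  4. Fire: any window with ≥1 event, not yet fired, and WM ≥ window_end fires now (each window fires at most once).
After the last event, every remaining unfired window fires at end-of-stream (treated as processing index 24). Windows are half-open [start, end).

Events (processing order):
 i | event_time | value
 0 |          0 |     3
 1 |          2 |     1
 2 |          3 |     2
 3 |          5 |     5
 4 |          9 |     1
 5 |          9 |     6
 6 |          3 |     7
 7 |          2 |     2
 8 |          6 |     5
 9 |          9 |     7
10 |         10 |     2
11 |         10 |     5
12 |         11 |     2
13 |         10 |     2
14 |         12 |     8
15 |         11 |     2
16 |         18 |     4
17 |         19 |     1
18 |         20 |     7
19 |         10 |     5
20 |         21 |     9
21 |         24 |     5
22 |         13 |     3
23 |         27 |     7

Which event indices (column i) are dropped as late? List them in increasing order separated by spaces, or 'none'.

6 7 19 22

i=0 t=0 v=3: → [0,5); WM=−∞
i=1 t=2 v=1: → [0,5); WM=−∞
i=2 t=3 v=2: → [0,5); WM=1
i=3 t=5 v=5: → [5,10); WM=1
i=4 t=9 v=1: → [5,10); WM=1
i=5 t=9 v=6: → [5,10); WM=7; [0,5) fires=3
i=6 t=3 v=7: DROP (t<7-3); WM=7
i=7 t=2 v=2: DROP (t<7-3); WM=7
i=8 t=6 v=5: → [5,10); WM=7
i=9 t=9 v=7: → [5,10); WM=7
i=10 t=10 v=2: → [10,15); WM=7
i=11 t=10 v=5: → [10,15); WM=8
i=12 t=11 v=2: → [10,15); WM=8
i=13 t=10 v=2: → [10,15); WM=8
i=14 t=12 v=8: → [10,15); WM=10; [5,10) fires=7
i=15 t=11 v=2: → [10,15); WM=10
i=16 t=18 v=4: → [15,20); WM=10
i=17 t=19 v=1: → [15,20); WM=17; [10,15) fires=8
i=18 t=20 v=7: → [20,25); WM=17
i=19 t=10 v=5: DROP (t<17-3); WM=17
i=20 t=21 v=9: → [20,25); WM=19
i=21 t=24 v=5: → [20,25); WM=19
i=22 t=13 v=3: DROP (t<19-3); WM=19
i=23 t=27 v=7: → [25,30); WM=25; [15,20) fires=4 [20,25) fires=9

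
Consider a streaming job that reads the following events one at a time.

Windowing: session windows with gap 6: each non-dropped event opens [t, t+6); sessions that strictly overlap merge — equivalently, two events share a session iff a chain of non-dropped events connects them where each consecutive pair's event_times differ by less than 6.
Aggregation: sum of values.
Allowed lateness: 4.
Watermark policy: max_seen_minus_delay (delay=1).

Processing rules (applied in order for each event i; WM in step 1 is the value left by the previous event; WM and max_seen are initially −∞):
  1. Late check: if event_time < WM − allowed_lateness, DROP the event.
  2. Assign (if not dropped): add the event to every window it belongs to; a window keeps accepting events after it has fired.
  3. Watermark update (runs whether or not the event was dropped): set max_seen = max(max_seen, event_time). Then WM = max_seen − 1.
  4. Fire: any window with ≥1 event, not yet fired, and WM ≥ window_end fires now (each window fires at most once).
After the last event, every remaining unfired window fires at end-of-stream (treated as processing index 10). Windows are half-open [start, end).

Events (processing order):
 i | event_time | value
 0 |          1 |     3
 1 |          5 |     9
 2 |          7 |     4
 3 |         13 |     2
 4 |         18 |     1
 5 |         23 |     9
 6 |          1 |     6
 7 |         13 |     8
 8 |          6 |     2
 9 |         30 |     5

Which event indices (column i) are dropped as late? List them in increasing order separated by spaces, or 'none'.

6 7 8

i=0 t=1 v=3: → [1,7); WM=0
i=1 t=5 v=9: → [1,11); WM=4
i=2 t=7 v=4: → [1,13); WM=6
i=3 t=13 v=2: → [13,19); WM=12
i=4 t=18 v=1: → [13,24); WM=17
i=5 t=23 v=9: → [13,29); WM=22
i=6 t=1 v=6: DROP (t<22-4); WM=22
i=7 t=13 v=8: DROP (t<22-4); WM=22
i=8 t=6 v=2: DROP (t<22-4); WM=22
i=9 t=30 v=5: → [30,36); WM=29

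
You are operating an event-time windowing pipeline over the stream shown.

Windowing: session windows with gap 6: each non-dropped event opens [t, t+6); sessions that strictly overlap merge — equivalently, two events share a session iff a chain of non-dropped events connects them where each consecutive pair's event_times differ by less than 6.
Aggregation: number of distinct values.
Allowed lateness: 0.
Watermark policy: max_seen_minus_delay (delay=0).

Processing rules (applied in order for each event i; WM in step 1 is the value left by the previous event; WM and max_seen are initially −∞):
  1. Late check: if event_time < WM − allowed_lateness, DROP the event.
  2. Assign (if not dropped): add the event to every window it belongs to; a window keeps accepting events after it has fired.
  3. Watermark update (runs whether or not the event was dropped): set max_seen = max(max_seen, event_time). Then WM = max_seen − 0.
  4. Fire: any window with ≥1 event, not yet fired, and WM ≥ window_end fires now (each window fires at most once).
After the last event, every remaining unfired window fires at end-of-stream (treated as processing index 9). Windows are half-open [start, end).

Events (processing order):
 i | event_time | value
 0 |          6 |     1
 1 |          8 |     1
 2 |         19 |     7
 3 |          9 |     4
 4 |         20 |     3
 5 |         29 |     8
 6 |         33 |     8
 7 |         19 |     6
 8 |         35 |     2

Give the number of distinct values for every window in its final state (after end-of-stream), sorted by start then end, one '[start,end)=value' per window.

i=0 t=6 v=1: → [6,12); WM=6
i=1 t=8 v=1: → [6,14); WM=8
i=2 t=19 v=7: → [19,25); WM=19
i=3 t=9 v=4: DROP (t<19-0); WM=19
i=4 t=20 v=3: → [19,26); WM=20
i=5 t=29 v=8: → [29,35); WM=29
i=6 t=33 v=8: → [29,39); WM=33
i=7 t=19 v=6: DROP (t<33-0); WM=33
i=8 t=35 v=2: → [29,41); WM=35

[6,14)=1 [19,26)=2 [29,41)=2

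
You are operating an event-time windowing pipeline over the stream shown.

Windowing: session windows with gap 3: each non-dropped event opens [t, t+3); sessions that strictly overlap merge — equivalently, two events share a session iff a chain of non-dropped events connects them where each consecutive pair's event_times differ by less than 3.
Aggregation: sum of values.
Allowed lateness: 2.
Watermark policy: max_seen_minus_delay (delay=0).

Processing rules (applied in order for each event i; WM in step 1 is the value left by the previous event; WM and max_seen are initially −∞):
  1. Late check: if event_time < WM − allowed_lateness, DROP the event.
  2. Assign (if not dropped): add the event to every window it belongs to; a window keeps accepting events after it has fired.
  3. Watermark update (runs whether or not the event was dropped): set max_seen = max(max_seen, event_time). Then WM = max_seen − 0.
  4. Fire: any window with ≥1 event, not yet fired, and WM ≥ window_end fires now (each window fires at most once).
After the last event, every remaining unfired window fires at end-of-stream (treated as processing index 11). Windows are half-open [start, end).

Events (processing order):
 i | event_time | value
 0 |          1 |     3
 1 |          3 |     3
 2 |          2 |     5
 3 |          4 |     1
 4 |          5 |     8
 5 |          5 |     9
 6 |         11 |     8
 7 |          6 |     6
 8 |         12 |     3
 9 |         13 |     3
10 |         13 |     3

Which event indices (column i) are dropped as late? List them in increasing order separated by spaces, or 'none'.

i=0 t=1 v=3: → [1,4); WM=1
i=1 t=3 v=3: → [1,6); WM=3
i=2 t=2 v=5: → [1,6); WM=3
i=3 t=4 v=1: → [1,7); WM=4
i=4 t=5 v=8: → [1,8); WM=5
i=5 t=5 v=9: → [1,8); WM=5
i=6 t=11 v=8: → [11,14); WM=11
i=7 t=6 v=6: DROP (t<11-2); WM=11
i=8 t=12 v=3: → [11,15); WM=12
i=9 t=13 v=3: → [11,16); WM=13
i=10 t=13 v=3: → [11,16); WM=13

7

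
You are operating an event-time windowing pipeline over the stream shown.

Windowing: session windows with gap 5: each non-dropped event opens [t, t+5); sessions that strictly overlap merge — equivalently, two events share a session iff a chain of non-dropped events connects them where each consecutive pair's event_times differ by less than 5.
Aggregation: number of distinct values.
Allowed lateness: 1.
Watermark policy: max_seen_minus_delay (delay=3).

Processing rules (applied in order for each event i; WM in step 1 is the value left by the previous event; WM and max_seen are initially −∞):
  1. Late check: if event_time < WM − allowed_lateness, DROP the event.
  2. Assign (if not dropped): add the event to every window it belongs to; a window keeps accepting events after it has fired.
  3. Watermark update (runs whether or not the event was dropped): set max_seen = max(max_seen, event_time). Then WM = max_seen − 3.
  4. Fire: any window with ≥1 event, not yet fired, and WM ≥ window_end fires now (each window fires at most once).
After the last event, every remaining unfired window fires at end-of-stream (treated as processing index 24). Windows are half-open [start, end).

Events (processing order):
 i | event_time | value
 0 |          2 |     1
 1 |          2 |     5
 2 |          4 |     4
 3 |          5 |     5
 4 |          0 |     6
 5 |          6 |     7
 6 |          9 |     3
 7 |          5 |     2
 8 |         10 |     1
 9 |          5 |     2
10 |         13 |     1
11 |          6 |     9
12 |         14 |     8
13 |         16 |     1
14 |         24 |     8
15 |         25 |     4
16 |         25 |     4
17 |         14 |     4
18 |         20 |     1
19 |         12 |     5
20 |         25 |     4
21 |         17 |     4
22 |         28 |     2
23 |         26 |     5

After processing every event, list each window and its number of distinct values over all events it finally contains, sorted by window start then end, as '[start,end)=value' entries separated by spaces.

[2,21)=7 [24,33)=4

i=0 t=2 v=1: → [2,7); WM=-1
i=1 t=2 v=5: → [2,7); WM=-1
i=2 t=4 v=4: → [2,9); WM=1
i=3 t=5 v=5: → [2,10); WM=2
i=4 t=0 v=6: DROP (t<2-1); WM=2
i=5 t=6 v=7: → [2,11); WM=3
i=6 t=9 v=3: → [2,14); WM=6
i=7 t=5 v=2: → [2,14); WM=6
i=8 t=10 v=1: → [2,15); WM=7
i=9 t=5 v=2: DROP (t<7-1); WM=7
i=10 t=13 v=1: → [2,18); WM=10
i=11 t=6 v=9: DROP (t<10-1); WM=10
i=12 t=14 v=8: → [2,19); WM=11
i=13 t=16 v=1: → [2,21); WM=13
i=14 t=24 v=8: → [24,29); WM=21
i=15 t=25 v=4: → [24,30); WM=22
i=16 t=25 v=4: → [24,30); WM=22
i=17 t=14 v=4: DROP (t<22-1); WM=22
i=18 t=20 v=1: DROP (t<22-1); WM=22
i=19 t=12 v=5: DROP (t<22-1); WM=22
i=20 t=25 v=4: → [24,30); WM=22
i=21 t=17 v=4: DROP (t<22-1); WM=22
i=22 t=28 v=2: → [24,33); WM=25
i=23 t=26 v=5: → [24,33); WM=25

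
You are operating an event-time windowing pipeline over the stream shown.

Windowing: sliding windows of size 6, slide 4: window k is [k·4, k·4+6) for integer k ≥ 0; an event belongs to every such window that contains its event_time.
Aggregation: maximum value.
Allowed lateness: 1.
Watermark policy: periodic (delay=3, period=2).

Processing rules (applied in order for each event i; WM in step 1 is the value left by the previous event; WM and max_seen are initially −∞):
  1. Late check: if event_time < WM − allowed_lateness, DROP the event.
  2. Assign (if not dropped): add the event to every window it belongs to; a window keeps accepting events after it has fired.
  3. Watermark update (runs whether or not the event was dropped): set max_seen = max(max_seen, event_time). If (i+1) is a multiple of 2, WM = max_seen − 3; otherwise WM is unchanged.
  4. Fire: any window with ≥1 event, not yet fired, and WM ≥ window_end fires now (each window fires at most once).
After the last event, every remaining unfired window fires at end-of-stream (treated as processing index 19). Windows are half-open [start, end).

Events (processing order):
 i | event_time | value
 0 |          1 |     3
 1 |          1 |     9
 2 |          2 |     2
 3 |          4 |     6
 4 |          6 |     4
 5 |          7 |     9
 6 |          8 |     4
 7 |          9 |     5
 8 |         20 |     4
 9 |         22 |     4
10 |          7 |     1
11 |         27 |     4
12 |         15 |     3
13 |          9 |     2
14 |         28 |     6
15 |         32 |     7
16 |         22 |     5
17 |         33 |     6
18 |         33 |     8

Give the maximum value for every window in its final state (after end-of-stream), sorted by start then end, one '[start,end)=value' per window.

[0,6)=9 [4,10)=9 [8,14)=5 [16,22)=4 [20,26)=4 [24,30)=6 [28,34)=8 [32,38)=8

i=0 t=1 v=3: → [0,6); WM=−∞
i=1 t=1 v=9: → [0,6); WM=-2
i=2 t=2 v=2: → [0,6); WM=-2
i=3 t=4 v=6: → [4,10),[0,6); WM=1
i=4 t=6 v=4: → [4,10); WM=1
i=5 t=7 v=9: → [4,10); WM=4
i=6 t=8 v=4: → [8,14),[4,10); WM=4
i=7 t=9 v=5: → [8,14),[4,10); WM=6; [0,6) fires=9
i=8 t=20 v=4: → [20,26),[16,22); WM=6
i=9 t=22 v=4: → [20,26); WM=19; [4,10) fires=9 [8,14) fires=5
i=10 t=7 v=1: DROP (t<19-1); WM=19
i=11 t=27 v=4: → [24,30); WM=24; [16,22) fires=4
i=12 t=15 v=3: DROP (t<24-1); WM=24
i=13 t=9 v=2: DROP (t<24-1); WM=24
i=14 t=28 v=6: → [28,34),[24,30); WM=24
i=15 t=32 v=7: → [32,38),[28,34); WM=29; [20,26) fires=4
i=16 t=22 v=5: DROP (t<29-1); WM=29
i=17 t=33 v=6: → [32,38),[28,34); WM=30; [24,30) fires=6
i=18 t=33 v=8: → [32,38),[28,34); WM=30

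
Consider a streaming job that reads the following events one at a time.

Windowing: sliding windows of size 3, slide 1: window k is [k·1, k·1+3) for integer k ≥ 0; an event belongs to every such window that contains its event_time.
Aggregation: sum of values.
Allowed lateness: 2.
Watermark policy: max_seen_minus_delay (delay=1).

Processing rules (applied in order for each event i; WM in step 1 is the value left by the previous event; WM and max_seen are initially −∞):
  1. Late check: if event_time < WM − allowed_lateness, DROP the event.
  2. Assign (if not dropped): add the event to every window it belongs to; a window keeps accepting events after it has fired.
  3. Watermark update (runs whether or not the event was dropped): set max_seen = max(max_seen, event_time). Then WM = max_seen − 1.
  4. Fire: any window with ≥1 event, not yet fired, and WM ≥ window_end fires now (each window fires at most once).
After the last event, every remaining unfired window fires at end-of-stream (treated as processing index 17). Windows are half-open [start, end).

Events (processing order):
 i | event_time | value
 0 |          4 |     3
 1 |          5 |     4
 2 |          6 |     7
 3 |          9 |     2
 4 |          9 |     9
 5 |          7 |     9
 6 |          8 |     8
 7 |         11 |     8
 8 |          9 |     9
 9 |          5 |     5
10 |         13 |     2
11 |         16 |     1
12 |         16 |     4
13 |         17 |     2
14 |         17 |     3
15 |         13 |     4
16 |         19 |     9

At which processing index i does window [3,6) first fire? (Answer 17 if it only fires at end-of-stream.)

i=0 t=4 v=3: → [4,7),[3,6),[2,5); WM=3
i=1 t=5 v=4: → [5,8),[4,7),[3,6); WM=4
i=2 t=6 v=7: → [6,9),[5,8),[4,7); WM=5; [2,5) fires=3
i=3 t=9 v=2: → [9,12),[8,11),[7,10); WM=8; [3,6) fires=7 [4,7) fires=14 [5,8) fires=11
i=4 t=9 v=9: → [9,12),[8,11),[7,10); WM=8
i=5 t=7 v=9: → [7,10),[6,9),[5,8); WM=8
i=6 t=8 v=8: → [8,11),[7,10),[6,9); WM=8
i=7 t=11 v=8: → [11,14),[10,13),[9,12); WM=10; [6,9) fires=24 [7,10) fires=28
i=8 t=9 v=9: → [9,12),[8,11),[7,10); WM=10
i=9 t=5 v=5: DROP (t<10-2); WM=10
i=10 t=13 v=2: → [13,16),[12,15),[11,14); WM=12; [8,11) fires=28 [9,12) fires=28
i=11 t=16 v=1: → [16,19),[15,18),[14,17); WM=15; [10,13) fires=8 [11,14) fires=10 [12,15) fires=2
i=12 t=16 v=4: → [16,19),[15,18),[14,17); WM=15
i=13 t=17 v=2: → [17,20),[16,19),[15,18); WM=16; [13,16) fires=2
i=14 t=17 v=3: → [17,20),[16,19),[15,18); WM=16
i=15 t=13 v=4: DROP (t<16-2); WM=16
i=16 t=19 v=9: → [19,22),[18,21),[17,20); WM=18; [14,17) fires=5 [15,18) fires=10

3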